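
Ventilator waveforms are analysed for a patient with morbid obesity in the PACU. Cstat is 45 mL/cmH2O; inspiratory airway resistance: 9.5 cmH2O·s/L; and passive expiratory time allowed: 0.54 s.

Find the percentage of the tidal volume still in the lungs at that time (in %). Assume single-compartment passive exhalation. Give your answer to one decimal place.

28.3

τ = R × C = 9.5 × 45 mL/cmH2O = 9.5 × 0.045 L/cmH2O = 0.4275 s.
Passive exhalation: V(t)/V₀ = e^(−t/τ) = e^(−0.54/0.4275) = 0.2828.
Fraction remaining = 0.2828 → 28.28%.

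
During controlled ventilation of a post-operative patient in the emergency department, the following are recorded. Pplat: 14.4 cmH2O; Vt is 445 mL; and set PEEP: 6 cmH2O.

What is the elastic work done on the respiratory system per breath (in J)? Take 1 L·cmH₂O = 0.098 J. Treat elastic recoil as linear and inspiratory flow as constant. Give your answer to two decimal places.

Elastic work ≈ ½ × (Pplat − PEEP) × Vt = 0.5 × (14.4 − 6) × 0.445 L = 0.5 × 8.4 × 0.445 = 1.869 L·cmH2O.
× 0.098 J/(L·cmH2O) → 0.1832 J.

0.18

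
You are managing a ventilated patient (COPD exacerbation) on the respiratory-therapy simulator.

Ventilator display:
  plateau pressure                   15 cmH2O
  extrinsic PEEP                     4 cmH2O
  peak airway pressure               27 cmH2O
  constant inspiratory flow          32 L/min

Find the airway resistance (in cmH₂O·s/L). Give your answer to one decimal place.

22.5

Flow: 32 L/min ÷ 60 = 0.5333 L/s.
Raw = (PIP − Pplat) / flow = (27 − 15) / 0.5333 = 12.0 / 0.5333 = 22.501 cmH2O·s/L.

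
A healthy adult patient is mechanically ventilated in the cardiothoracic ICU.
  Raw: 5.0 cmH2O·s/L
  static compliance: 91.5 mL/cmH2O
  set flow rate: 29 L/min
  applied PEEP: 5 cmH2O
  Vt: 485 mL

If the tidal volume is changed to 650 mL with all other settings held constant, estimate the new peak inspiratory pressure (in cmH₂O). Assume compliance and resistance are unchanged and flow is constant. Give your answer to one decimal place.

14.5

Flow: 29 L/min ÷ 60 = 0.4833 L/s.
PIP = Vt/C + R·V̇ + PEEP (constant-flow equation of motion).
Only the elastic term changes: ΔPIP = ΔVt / C = (650 − 485) / 91.5 = 1.803 cmH2O.
Original PIP = 485/91.5 + 5.0×0.4833 + 5 = 12.717 cmH2O; new PIP = 12.717 + (1.803) = 14.52 cmH2O.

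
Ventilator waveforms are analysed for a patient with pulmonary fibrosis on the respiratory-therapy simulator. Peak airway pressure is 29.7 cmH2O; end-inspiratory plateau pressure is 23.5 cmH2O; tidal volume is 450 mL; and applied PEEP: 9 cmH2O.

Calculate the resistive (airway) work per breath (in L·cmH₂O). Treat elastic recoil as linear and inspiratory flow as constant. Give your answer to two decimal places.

2.79

With constant inspiratory flow the resistive pressure is constant at PIP − Pplat = 29.7 − 23.5 = 6.2 cmH2O, so resistive work = 6.2 × 0.450 = 2.79 L·cmH2O.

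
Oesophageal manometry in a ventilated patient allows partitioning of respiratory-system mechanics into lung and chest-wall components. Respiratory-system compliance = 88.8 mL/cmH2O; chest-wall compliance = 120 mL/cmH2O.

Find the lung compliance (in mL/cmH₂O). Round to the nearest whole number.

1/CL = 1/Crs − 1/Ccw.
1/CL = 1/88.8 − 1/120 = 0.002928.
CL = 341.53 mL/cmH2O.

342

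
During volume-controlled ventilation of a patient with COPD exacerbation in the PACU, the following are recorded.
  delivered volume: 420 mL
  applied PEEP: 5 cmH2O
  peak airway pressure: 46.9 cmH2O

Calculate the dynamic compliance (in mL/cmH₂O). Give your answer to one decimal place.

10.0

Dynamic compliance = Vt / (PIP − PEEP) = 420 / (46.9 − 5) = 420 / 41.9 = 10.024 mL/cmH2O.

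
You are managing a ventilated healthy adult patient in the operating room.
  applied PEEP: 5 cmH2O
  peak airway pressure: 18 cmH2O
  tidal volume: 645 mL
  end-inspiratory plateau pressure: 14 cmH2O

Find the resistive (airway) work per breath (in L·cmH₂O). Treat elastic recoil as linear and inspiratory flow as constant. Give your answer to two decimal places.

With constant inspiratory flow the resistive pressure is constant at PIP − Pplat = 18 − 14 = 4.0 cmH2O, so resistive work = 4.0 × 0.645 = 2.58 L·cmH2O.

2.58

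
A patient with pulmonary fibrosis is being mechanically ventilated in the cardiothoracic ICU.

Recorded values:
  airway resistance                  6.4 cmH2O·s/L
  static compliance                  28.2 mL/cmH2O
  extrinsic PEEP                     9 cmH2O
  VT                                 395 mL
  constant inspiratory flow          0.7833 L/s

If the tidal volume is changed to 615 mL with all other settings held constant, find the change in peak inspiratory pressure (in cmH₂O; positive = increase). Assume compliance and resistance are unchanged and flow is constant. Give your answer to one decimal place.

PIP = Vt/C + R·V̇ + PEEP (constant-flow equation of motion).
Only the elastic term changes: ΔPIP = ΔVt / C = (615 − 395) / 28.2 = 7.801 cmH2O.

7.8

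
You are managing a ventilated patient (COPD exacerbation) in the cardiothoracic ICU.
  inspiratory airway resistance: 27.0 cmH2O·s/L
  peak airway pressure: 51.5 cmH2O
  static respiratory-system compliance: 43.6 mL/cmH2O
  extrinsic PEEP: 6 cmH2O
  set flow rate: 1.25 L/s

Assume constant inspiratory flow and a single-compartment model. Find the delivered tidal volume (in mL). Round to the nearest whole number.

512

Equation of motion (constant flow): PIP = Vt/C + R·V̇ + PEEP.
Vt/C = PIP − R·V̇ − PEEP = 51.5 − 33.75 − 6 = 11.75 cmH2O.
Vt = C × 11.75 = 43.6 × 11.75 = 512.3 mL.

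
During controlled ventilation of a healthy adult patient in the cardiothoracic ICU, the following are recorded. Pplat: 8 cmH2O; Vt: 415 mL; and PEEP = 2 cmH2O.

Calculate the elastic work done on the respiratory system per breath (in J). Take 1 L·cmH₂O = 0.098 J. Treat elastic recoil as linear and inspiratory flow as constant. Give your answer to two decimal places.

0.12

Elastic work ≈ ½ × (Pplat − PEEP) × Vt = 0.5 × (8 − 2) × 0.415 L = 0.5 × 6.0 × 0.415 = 1.245 L·cmH2O.
× 0.098 J/(L·cmH2O) → 0.122 J.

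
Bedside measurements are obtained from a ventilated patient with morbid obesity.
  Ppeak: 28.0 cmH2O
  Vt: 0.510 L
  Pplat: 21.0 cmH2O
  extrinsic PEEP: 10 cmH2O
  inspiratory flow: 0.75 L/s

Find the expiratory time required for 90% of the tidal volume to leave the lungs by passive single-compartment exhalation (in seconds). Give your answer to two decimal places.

R = (PIP − Pplat)/V̇ = (28.0 − 21.0) / 0.75 = 7.0/0.75 = 9.333 cmH2O·s/L.
C = Vt/(Pplat − PEEP) = 510.0 / (21.0 − 10) = 510.0/11.0 = 46.364 mL/cmH2O.
τ = R × C = 9.333 × 0.04636 L/cmH2O = 0.4327 s.
t = −τ·ln(1 − 0.90) = −0.4327·ln(0.1) = 0.9963 s.

1.00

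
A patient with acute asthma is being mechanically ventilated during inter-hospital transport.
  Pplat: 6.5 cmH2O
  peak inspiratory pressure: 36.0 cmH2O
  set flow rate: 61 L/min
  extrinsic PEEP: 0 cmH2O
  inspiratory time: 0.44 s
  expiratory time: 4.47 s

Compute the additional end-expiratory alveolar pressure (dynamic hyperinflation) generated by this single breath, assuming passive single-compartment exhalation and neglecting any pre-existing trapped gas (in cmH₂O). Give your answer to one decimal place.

Flow: 61 L/min ÷ 60 = 1.0167 L/s.
Vt = flow × Ti = 1.0167 L/s × 0.44 s × 1000 mL/L = 447.35 mL.
R = (PIP − Pplat)/V̇ = (36.0 − 6.5) / 1.0167 = 29.5/1.0167 = 29.015 cmH2O·s/L.
C = Vt/(Pplat − PEEP) = 447.35 / (6.5 − 0) = 447.35/6.5 = 68.823 mL/cmH2O.
τ = R × C = 29.015 × 0.06882 L/cmH2O = 1.997 s.
Fraction remaining = e^(−Te/τ) = e^(−4.47/1.997) = 0.1066; trapped volume = 447.35 × 0.1066 = 47.688 mL.
Additional alveolar pressure from trapping ≈ V_trapped / C = 47.688 / 68.823 = 0.6929 cmH2O.

0.7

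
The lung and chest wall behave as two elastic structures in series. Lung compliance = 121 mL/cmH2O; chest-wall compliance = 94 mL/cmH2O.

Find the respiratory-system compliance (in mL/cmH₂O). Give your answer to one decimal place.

52.9

Lung and chest wall are elastances in series: 1/Crs = 1/CL + 1/Ccw.
1/Crs = 1/121 + 1/94 = 0.0189.
Crs = 52.91 mL/cmH2O.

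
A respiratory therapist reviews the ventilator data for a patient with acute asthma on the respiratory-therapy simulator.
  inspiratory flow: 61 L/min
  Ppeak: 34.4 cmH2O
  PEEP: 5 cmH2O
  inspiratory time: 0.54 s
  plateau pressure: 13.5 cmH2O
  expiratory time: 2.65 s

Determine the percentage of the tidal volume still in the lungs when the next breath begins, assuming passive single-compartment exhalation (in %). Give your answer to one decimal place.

Flow: 61 L/min ÷ 60 = 1.0167 L/s.
Vt = flow × Ti = 1.0167 L/s × 0.54 s × 1000 mL/L = 549.02 mL.
R = (PIP − Pplat)/V̇ = (34.4 − 13.5) / 1.0167 = 20.9/1.0167 = 20.557 cmH2O·s/L.
C = Vt/(Pplat − PEEP) = 549.02 / (13.5 − 5) = 549.02/8.5 = 64.591 mL/cmH2O.
τ = R × C = 20.557 × 0.06459 L/cmH2O = 1.328 s.
Fraction remaining at end-expiration = e^(−Te/τ) = e^(−2.65/1.328) = 0.1359 → 13.59%.

13.6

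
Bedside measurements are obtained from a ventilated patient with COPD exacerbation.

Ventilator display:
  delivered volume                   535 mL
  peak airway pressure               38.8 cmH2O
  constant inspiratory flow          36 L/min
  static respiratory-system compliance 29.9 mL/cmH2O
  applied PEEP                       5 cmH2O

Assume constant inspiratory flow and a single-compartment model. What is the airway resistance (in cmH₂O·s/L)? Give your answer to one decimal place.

26.5

Flow: 36 L/min ÷ 60 = 0.6 L/s.
Equation of motion (constant flow): PIP = Vt/C + R·V̇ + PEEP.
R·V̇ = PIP − Vt/C − PEEP = 38.8 − 535/29.9 − 5 = 38.8 − 17.893 − 5 = 15.907 cmH2O.
R = 15.907 / 0.6 = 26.512 cmH2O·s/L.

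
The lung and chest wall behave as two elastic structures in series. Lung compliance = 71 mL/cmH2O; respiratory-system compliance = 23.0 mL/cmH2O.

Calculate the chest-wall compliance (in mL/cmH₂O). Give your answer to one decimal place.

34.0

1/Ccw = 1/Crs − 1/CL.
1/Ccw = 1/23.0 − 1/71 = 0.02939.
Ccw = 34.025 mL/cmH2O.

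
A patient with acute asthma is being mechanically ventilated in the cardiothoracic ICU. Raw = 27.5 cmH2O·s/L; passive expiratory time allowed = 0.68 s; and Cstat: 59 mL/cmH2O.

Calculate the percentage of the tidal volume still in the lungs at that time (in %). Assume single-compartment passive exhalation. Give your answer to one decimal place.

τ = R × C = 27.5 × 59 mL/cmH2O = 27.5 × 0.059 L/cmH2O = 1.623 s.
Passive exhalation: V(t)/V₀ = e^(−t/τ) = e^(−0.68/1.623) = 0.6577.
Fraction remaining = 0.6577 → 65.77%.

65.8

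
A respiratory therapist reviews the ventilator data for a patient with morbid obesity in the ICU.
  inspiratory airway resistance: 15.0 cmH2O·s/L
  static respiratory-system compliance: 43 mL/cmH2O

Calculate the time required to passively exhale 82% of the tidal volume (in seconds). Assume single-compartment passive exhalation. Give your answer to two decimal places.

1.11

τ = R × C = 15.0 × 43 mL/cmH2O = 15.0 × 0.043 L/cmH2O = 0.645 s.
Exhaled fraction f = 1 − e^(−t/τ) → t = −τ·ln(1 − f) = −0.645·ln(0.18) = 1.106 s.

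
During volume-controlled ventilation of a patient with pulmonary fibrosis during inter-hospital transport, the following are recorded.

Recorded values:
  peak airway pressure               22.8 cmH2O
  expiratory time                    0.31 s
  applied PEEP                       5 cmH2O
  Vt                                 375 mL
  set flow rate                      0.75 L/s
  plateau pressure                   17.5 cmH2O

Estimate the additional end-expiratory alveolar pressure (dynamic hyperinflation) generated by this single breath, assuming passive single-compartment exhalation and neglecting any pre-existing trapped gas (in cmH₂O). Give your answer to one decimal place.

2.9

R = (PIP − Pplat)/V̇ = (22.8 − 17.5) / 0.75 = 5.3/0.75 = 7.067 cmH2O·s/L.
C = Vt/(Pplat − PEEP) = 375.0 / (17.5 − 5) = 375.0/12.5 = 30.0 mL/cmH2O.
τ = R × C = 7.067 × 0.03 L/cmH2O = 0.212 s.
Fraction remaining = e^(−Te/τ) = e^(−0.31/0.212) = 0.2317; trapped volume = 375.0 × 0.2317 = 86.888 mL.
Additional alveolar pressure from trapping ≈ V_trapped / C = 86.888 / 30.0 = 2.896 cmH2O.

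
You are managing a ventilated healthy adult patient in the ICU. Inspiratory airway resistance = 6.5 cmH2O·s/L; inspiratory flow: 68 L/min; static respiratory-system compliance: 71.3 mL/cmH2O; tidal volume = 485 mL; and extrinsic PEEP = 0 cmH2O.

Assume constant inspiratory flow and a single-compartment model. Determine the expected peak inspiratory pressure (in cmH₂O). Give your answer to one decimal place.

Flow: 68 L/min ÷ 60 = 1.1333 L/s.
Equation of motion (constant flow): PIP = Vt/C + R·V̇ + PEEP.
PIP = 485/71.3 + 6.5×1.1333 + 0 = 6.802 + 7.366 + 0 = 14.168 cmH2O.

14.2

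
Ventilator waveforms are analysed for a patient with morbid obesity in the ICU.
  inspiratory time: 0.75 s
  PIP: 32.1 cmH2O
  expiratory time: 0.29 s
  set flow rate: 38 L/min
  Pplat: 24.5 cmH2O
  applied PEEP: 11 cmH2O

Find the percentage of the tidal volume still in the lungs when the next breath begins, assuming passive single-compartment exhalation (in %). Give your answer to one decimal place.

50.3

Flow: 38 L/min ÷ 60 = 0.6333 L/s.
Vt = flow × Ti = 0.6333 L/s × 0.75 s × 1000 mL/L = 474.98 mL.
R = (PIP − Pplat)/V̇ = (32.1 − 24.5) / 0.6333 = 7.6/0.6333 = 12.001 cmH2O·s/L.
C = Vt/(Pplat − PEEP) = 474.98 / (24.5 − 11) = 474.98/13.5 = 35.184 mL/cmH2O.
τ = R × C = 12.001 × 0.03518 L/cmH2O = 0.4222 s.
Fraction remaining at end-expiration = e^(−Te/τ) = e^(−0.29/0.4222) = 0.5031 → 50.31%.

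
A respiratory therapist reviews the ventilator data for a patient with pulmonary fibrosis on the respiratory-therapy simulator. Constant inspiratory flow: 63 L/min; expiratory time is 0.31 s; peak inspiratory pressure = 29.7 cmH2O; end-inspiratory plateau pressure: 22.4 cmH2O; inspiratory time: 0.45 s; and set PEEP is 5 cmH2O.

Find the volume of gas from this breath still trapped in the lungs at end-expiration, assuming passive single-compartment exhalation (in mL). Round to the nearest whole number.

Flow: 63 L/min ÷ 60 = 1.05 L/s.
Vt = flow × Ti = 1.05 L/s × 0.45 s × 1000 mL/L = 472.5 mL.
R = (PIP − Pplat)/V̇ = (29.7 − 22.4) / 1.05 = 7.3/1.05 = 6.952 cmH2O·s/L.
C = Vt/(Pplat − PEEP) = 472.5 / (22.4 − 5) = 472.5/17.4 = 27.155 mL/cmH2O.
τ = R × C = 6.952 × 0.02716 L/cmH2O = 0.1888 s.
Fraction remaining = e^(−Te/τ) = e^(−0.31/0.1888) = 0.1936.
Trapped volume = 472.5 × 0.1936 = 91.476 mL.

91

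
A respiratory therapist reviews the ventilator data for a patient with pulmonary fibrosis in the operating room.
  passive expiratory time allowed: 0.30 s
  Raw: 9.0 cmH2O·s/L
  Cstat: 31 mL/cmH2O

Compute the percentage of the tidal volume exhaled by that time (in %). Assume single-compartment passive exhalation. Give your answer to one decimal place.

65.9

τ = R × C = 9.0 × 31 mL/cmH2O = 9.0 × 0.031 L/cmH2O = 0.279 s.
Passive exhalation: V(t)/V₀ = e^(−t/τ) = e^(−0.30/0.279) = 0.3412.
Fraction exhaled = 1 − 0.3412 = 0.6588 → 65.88%.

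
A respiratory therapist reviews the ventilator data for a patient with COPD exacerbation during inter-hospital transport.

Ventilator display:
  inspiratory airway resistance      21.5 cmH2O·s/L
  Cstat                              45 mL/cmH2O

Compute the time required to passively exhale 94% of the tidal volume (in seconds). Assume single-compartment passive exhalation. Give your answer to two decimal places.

τ = R × C = 21.5 × 45 mL/cmH2O = 21.5 × 0.045 L/cmH2O = 0.9675 s.
Exhaled fraction f = 1 − e^(−t/τ) → t = −τ·ln(1 − f) = −0.9675·ln(0.06) = 2.722 s.

2.72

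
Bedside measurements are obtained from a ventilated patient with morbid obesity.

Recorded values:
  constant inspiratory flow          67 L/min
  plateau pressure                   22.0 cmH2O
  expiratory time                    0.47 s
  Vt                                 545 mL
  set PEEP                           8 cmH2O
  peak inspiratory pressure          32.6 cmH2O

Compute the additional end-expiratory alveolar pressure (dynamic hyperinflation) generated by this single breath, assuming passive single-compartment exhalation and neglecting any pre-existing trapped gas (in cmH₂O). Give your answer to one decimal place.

3.9

Flow: 67 L/min ÷ 60 = 1.1167 L/s.
R = (PIP − Pplat)/V̇ = (32.6 − 22.0) / 1.1167 = 10.6/1.1167 = 9.492 cmH2O·s/L.
C = Vt/(Pplat − PEEP) = 545.0 / (22.0 − 8) = 545.0/14.0 = 38.929 mL/cmH2O.
τ = R × C = 9.492 × 0.03893 L/cmH2O = 0.3695 s.
Fraction remaining = e^(−Te/τ) = e^(−0.47/0.3695) = 0.2803; trapped volume = 545.0 × 0.2803 = 152.76 mL.
Additional alveolar pressure from trapping ≈ V_trapped / C = 152.76 / 38.929 = 3.924 cmH2O.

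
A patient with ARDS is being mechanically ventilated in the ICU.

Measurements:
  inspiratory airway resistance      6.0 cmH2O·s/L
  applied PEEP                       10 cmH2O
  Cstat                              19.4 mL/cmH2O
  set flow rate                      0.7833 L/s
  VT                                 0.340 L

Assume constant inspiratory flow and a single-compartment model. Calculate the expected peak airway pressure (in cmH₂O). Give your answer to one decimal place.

Equation of motion (constant flow): PIP = Vt/C + R·V̇ + PEEP.
PIP = 340/19.4 + 6.0×0.7833 + 10 = 17.526 + 4.7 + 10 = 32.226 cmH2O.

32.2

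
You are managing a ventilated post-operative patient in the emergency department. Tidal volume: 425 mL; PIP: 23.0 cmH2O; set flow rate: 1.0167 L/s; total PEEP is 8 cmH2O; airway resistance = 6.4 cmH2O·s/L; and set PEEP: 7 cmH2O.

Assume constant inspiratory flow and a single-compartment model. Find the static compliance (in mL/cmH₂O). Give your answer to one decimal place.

Total PEEP = 8 cmH2O (set 7 + intrinsic 1); this is the baseline alveolar pressure.
Equation of motion (constant flow): PIP = Vt/C + R·V̇ + PEEP.
Vt/C = PIP − R·V̇ − PEEP = 23.0 − 6.4×1.0167 − 8 = 23.0 − 6.507 − 8 = 8.493 cmH2O.
C = Vt / 8.493 = 425 / 8.493 = 50.041 mL/cmH2O.

50.0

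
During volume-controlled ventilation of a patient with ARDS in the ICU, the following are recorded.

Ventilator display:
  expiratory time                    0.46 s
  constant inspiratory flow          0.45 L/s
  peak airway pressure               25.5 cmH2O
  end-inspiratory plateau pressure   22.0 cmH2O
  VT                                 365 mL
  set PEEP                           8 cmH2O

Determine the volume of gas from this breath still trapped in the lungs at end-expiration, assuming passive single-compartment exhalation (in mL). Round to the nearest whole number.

R = (PIP − Pplat)/V̇ = (25.5 − 22.0) / 0.45 = 3.5/0.45 = 7.778 cmH2O·s/L.
C = Vt/(Pplat − PEEP) = 365.0 / (22.0 − 8) = 365.0/14.0 = 26.071 mL/cmH2O.
τ = R × C = 7.778 × 0.02607 L/cmH2O = 0.2028 s.
Fraction remaining = e^(−Te/τ) = e^(−0.46/0.2028) = 0.1035.
Trapped volume = 365.0 × 0.1035 = 37.778 mL.

38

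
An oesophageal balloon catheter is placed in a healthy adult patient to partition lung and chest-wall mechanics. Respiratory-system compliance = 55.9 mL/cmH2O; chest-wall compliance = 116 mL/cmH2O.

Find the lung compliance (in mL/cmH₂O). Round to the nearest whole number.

108

1/CL = 1/Crs − 1/Ccw.
1/CL = 1/55.9 − 1/116 = 0.009268.
CL = 107.9 mL/cmH2O.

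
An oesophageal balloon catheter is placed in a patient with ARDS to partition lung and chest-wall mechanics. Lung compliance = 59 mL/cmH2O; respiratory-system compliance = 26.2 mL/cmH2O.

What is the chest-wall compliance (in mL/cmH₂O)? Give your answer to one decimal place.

1/Ccw = 1/Crs − 1/CL.
1/Ccw = 1/26.2 − 1/59 = 0.02122.
Ccw = 47.125 mL/cmH2O.

47.1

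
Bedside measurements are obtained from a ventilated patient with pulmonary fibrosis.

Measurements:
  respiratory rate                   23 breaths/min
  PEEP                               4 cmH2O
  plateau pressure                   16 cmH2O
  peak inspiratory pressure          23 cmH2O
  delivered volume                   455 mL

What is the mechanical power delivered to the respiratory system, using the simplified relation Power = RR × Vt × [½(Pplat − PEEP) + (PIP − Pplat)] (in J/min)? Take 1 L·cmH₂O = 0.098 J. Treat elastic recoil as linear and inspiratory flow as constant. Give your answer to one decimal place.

13.3

Per-breath work = Vt × [½(Pplat−PEEP) + (PIP−Pplat)] = 0.455 × [0.5×12.0 + 7.0] = 0.455 × 13.0 = 5.915 L·cmH2O.
Power = 23 × 5.915 = 136.05 L·cmH2O/min.
× 0.098 J/(L·cmH2O) → 13.333 J/min.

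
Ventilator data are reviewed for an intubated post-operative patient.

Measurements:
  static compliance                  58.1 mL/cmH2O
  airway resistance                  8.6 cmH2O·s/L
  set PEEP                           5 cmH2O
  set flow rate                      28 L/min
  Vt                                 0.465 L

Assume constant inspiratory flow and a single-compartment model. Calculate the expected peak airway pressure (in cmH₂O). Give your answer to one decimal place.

17.0

Flow: 28 L/min ÷ 60 = 0.4667 L/s.
Equation of motion (constant flow): PIP = Vt/C + R·V̇ + PEEP.
PIP = 465/58.1 + 8.6×0.4667 + 5 = 8.003 + 4.014 + 5 = 17.017 cmH2O.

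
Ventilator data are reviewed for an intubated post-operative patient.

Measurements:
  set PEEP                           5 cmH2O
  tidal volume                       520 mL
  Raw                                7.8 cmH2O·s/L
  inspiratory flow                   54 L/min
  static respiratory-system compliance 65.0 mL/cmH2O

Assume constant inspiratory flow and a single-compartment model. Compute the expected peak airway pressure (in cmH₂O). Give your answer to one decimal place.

Flow: 54 L/min ÷ 60 = 0.9 L/s.
Equation of motion (constant flow): PIP = Vt/C + R·V̇ + PEEP.
PIP = 520/65.0 + 7.8×0.9 + 5 = 8.0 + 7.02 + 5 = 20.02 cmH2O.

20.0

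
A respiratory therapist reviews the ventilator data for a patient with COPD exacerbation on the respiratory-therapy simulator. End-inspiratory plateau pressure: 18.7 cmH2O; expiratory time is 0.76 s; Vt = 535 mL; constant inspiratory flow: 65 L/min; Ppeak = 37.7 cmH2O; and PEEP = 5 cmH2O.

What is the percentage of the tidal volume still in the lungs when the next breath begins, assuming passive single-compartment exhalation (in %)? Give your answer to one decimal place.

Flow: 65 L/min ÷ 60 = 1.0833 L/s.
R = (PIP − Pplat)/V̇ = (37.7 − 18.7) / 1.0833 = 19.0/1.0833 = 17.539 cmH2O·s/L.
C = Vt/(Pplat − PEEP) = 535.0 / (18.7 − 5) = 535.0/13.7 = 39.051 mL/cmH2O.
τ = R × C = 17.539 × 0.03905 L/cmH2O = 0.6849 s.
Fraction remaining at end-expiration = e^(−Te/τ) = e^(−0.76/0.6849) = 0.3297 → 32.97%.

33.0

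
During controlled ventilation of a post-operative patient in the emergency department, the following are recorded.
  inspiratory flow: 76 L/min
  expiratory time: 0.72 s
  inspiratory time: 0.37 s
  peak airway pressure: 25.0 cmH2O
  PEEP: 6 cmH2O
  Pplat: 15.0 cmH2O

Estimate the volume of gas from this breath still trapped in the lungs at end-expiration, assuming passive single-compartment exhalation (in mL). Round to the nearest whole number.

Flow: 76 L/min ÷ 60 = 1.2667 L/s.
Vt = flow × Ti = 1.2667 L/s × 0.37 s × 1000 mL/L = 468.68 mL.
R = (PIP − Pplat)/V̇ = (25.0 − 15.0) / 1.2667 = 10.0/1.2667 = 7.895 cmH2O·s/L.
C = Vt/(Pplat − PEEP) = 468.68 / (15.0 − 6) = 468.68/9.0 = 52.076 mL/cmH2O.
τ = R × C = 7.895 × 0.05208 L/cmH2O = 0.4112 s.
Fraction remaining = e^(−Te/τ) = e^(−0.72/0.4112) = 0.1736.
Trapped volume = 468.68 × 0.1736 = 81.363 mL.

81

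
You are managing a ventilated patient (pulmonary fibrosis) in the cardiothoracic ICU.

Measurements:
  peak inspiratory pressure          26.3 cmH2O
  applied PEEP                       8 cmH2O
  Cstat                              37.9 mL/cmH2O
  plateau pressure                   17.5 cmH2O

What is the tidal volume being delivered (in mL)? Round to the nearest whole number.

Vt = Cstat × (Pplat − PEEP) = 37.9 × (17.5 − 8) = 37.9 × 9.5 = 360.05 mL.

360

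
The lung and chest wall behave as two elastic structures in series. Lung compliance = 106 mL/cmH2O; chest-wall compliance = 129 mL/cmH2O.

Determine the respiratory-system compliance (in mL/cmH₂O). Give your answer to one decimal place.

58.2

Lung and chest wall are elastances in series: 1/Crs = 1/CL + 1/Ccw.
1/Crs = 1/106 + 1/129 = 0.01719.
Crs = 58.173 mL/cmH2O.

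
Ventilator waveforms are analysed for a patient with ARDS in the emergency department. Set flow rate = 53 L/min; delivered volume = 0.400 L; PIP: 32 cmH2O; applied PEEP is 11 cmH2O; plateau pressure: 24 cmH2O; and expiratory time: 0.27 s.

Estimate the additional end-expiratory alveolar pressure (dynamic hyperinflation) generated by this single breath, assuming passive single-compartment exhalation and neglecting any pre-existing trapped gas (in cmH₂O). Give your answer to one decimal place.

4.9

Flow: 53 L/min ÷ 60 = 0.8833 L/s.
R = (PIP − Pplat)/V̇ = (32 − 24) / 0.8833 = 8.0/0.8833 = 9.057 cmH2O·s/L.
C = Vt/(Pplat − PEEP) = 400.0 / (24 − 11) = 400.0/13.0 = 30.769 mL/cmH2O.
τ = R × C = 9.057 × 0.03077 L/cmH2O = 0.2787 s.
Fraction remaining = e^(−Te/τ) = e^(−0.27/0.2787) = 0.3795; trapped volume = 400.0 × 0.3795 = 151.8 mL.
Additional alveolar pressure from trapping ≈ V_trapped / C = 151.8 / 30.769 = 4.934 cmH2O.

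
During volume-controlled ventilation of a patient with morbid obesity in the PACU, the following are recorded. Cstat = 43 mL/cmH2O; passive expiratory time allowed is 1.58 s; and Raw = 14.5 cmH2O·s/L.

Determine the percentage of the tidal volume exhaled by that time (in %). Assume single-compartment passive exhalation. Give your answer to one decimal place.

τ = R × C = 14.5 × 43 mL/cmH2O = 14.5 × 0.043 L/cmH2O = 0.6235 s.
Passive exhalation: V(t)/V₀ = e^(−t/τ) = e^(−1.58/0.6235) = 0.07933.
Fraction exhaled = 1 − 0.07933 = 0.9207 → 92.07%.

92.1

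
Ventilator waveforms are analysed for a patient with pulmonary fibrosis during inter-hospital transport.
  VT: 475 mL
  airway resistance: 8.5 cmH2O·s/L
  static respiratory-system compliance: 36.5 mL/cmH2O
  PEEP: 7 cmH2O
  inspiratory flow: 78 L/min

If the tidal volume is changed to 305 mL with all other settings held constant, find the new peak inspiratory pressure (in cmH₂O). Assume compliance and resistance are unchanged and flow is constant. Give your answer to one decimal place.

Flow: 78 L/min ÷ 60 = 1.3 L/s.
PIP = Vt/C + R·V̇ + PEEP (constant-flow equation of motion).
Only the elastic term changes: ΔPIP = ΔVt / C = (305 − 475) / 36.5 = -4.658 cmH2O.
Original PIP = 475/36.5 + 8.5×1.3 + 7 = 31.064 cmH2O; new PIP = 31.064 + (-4.658) = 26.406 cmH2O.

26.4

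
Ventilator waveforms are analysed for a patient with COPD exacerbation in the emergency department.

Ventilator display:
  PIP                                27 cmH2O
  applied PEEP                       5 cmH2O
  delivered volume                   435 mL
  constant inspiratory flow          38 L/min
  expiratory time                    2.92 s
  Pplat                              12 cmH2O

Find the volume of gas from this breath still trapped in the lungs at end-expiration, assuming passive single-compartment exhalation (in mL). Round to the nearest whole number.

Flow: 38 L/min ÷ 60 = 0.6333 L/s.
R = (PIP − Pplat)/V̇ = (27 − 12) / 0.6333 = 15.0/0.6333 = 23.685 cmH2O·s/L.
C = Vt/(Pplat − PEEP) = 435.0 / (12 − 5) = 435.0/7.0 = 62.143 mL/cmH2O.
τ = R × C = 23.685 × 0.06214 L/cmH2O = 1.472 s.
Fraction remaining = e^(−Te/τ) = e^(−2.92/1.472) = 0.1376.
Trapped volume = 435.0 × 0.1376 = 59.856 mL.

60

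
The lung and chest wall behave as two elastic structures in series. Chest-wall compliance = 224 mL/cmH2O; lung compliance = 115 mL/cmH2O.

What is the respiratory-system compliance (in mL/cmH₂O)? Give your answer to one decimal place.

Lung and chest wall are elastances in series: 1/Crs = 1/CL + 1/Ccw.
1/Crs = 1/115 + 1/224 = 0.01316.
Crs = 75.988 mL/cmH2O.

76.0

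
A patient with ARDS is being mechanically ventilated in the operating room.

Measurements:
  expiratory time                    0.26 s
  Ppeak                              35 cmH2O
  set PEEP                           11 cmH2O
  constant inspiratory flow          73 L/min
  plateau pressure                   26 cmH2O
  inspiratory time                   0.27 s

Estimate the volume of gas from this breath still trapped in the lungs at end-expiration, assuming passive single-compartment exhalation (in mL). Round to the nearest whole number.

Flow: 73 L/min ÷ 60 = 1.2167 L/s.
Vt = flow × Ti = 1.2167 L/s × 0.27 s × 1000 mL/L = 328.51 mL.
R = (PIP − Pplat)/V̇ = (35 − 26) / 1.2167 = 9.0/1.2167 = 7.397 cmH2O·s/L.
C = Vt/(Pplat − PEEP) = 328.51 / (26 − 11) = 328.51/15.0 = 21.901 mL/cmH2O.
τ = R × C = 7.397 × 0.0219 L/cmH2O = 0.162 s.
Fraction remaining = e^(−Te/τ) = e^(−0.26/0.162) = 0.2009.
Trapped volume = 328.51 × 0.2009 = 65.998 mL.

66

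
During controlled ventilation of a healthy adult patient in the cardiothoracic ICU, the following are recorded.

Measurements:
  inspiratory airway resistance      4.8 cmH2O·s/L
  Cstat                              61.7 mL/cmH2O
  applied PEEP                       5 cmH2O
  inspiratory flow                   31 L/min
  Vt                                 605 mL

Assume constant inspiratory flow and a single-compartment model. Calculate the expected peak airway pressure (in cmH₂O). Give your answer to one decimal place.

Flow: 31 L/min ÷ 60 = 0.5167 L/s.
Equation of motion (constant flow): PIP = Vt/C + R·V̇ + PEEP.
PIP = 605/61.7 + 4.8×0.5167 + 5 = 9.806 + 2.48 + 5 = 17.286 cmH2O.

17.3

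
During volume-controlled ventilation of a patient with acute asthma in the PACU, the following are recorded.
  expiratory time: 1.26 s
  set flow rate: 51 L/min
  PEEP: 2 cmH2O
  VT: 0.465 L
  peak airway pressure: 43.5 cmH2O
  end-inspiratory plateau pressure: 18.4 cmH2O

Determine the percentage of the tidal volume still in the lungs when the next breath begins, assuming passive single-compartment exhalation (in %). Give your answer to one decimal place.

Flow: 51 L/min ÷ 60 = 0.85 L/s.
R = (PIP − Pplat)/V̇ = (43.5 − 18.4) / 0.85 = 25.1/0.85 = 29.529 cmH2O·s/L.
C = Vt/(Pplat − PEEP) = 465.0 / (18.4 − 2) = 465.0/16.4 = 28.354 mL/cmH2O.
τ = R × C = 29.529 × 0.02835 L/cmH2O = 0.8371 s.
Fraction remaining at end-expiration = e^(−Te/τ) = e^(−1.26/0.8371) = 0.222 → 22.2%.

22.2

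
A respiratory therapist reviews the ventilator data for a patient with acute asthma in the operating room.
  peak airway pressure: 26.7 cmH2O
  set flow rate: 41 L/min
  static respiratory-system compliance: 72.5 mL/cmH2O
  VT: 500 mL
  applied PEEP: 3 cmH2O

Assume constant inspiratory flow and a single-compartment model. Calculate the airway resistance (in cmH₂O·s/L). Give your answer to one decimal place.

Flow: 41 L/min ÷ 60 = 0.6833 L/s.
Equation of motion (constant flow): PIP = Vt/C + R·V̇ + PEEP.
R·V̇ = PIP − Vt/C − PEEP = 26.7 − 500/72.5 − 3 = 26.7 − 6.897 − 3 = 16.803 cmH2O.
R = 16.803 / 0.6833 = 24.591 cmH2O·s/L.

24.6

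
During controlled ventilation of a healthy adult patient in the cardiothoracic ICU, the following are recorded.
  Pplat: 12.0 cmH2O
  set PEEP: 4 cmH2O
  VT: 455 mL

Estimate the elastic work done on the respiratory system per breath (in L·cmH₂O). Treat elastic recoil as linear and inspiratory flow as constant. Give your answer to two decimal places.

1.82

Elastic work ≈ ½ × (Pplat − PEEP) × Vt = 0.5 × (12.0 − 4) × 0.455 L = 0.5 × 8.0 × 0.455 = 1.82 L·cmH2O.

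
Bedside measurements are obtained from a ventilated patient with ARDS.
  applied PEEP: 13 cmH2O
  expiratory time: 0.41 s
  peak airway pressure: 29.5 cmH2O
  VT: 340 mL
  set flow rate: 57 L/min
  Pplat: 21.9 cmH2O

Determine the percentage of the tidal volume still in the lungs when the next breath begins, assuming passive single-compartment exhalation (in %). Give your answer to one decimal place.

26.1

Flow: 57 L/min ÷ 60 = 0.95 L/s.
R = (PIP − Pplat)/V̇ = (29.5 − 21.9) / 0.95 = 7.6/0.95 = 8.0 cmH2O·s/L.
C = Vt/(Pplat − PEEP) = 340.0 / (21.9 − 13) = 340.0/8.9 = 38.202 mL/cmH2O.
τ = R × C = 8.0 × 0.0382 L/cmH2O = 0.3056 s.
Fraction remaining at end-expiration = e^(−Te/τ) = e^(−0.41/0.3056) = 0.2614 → 26.14%.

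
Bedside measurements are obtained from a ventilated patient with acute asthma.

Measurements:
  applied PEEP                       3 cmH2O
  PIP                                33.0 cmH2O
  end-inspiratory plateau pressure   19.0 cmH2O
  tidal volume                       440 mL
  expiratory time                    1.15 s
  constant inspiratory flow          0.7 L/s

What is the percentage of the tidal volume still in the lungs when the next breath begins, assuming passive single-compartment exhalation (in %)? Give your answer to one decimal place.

12.4

R = (PIP − Pplat)/V̇ = (33.0 − 19.0) / 0.7 = 14.0/0.7 = 20.0 cmH2O·s/L.
C = Vt/(Pplat − PEEP) = 440.0 / (19.0 − 3) = 440.0/16.0 = 27.5 mL/cmH2O.
τ = R × C = 20.0 × 0.0275 L/cmH2O = 0.55 s.
Fraction remaining at end-expiration = e^(−Te/τ) = e^(−1.15/0.55) = 0.1236 → 12.36%.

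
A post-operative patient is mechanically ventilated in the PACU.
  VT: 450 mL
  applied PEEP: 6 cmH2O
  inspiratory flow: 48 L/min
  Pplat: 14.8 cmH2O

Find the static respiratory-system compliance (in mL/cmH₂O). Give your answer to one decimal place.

Cstat = Vt / (Pplat − PEEP) = 450 / (14.8 − 6) = 450 / 8.8 = 51.136 mL/cmH2O.

51.1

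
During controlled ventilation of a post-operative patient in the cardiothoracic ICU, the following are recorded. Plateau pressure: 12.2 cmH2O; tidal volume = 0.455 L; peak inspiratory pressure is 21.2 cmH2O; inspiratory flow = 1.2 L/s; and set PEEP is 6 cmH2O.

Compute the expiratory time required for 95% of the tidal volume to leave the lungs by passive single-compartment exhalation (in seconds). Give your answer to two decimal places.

1.65

R = (PIP − Pplat)/V̇ = (21.2 − 12.2) / 1.2 = 9.0/1.2 = 7.5 cmH2O·s/L.
C = Vt/(Pplat − PEEP) = 455.0 / (12.2 − 6) = 455.0/6.2 = 73.387 mL/cmH2O.
τ = R × C = 7.5 × 0.07339 L/cmH2O = 0.5504 s.
t = −τ·ln(1 − 0.95) = −0.5504·ln(0.05) = 1.649 s.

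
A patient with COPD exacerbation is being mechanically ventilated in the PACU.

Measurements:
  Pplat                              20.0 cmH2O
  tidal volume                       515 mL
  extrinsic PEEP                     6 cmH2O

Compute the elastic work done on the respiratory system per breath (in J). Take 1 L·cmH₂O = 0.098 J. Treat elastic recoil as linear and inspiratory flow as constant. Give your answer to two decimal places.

Elastic work ≈ ½ × (Pplat − PEEP) × Vt = 0.5 × (20.0 − 6) × 0.515 L = 0.5 × 14.0 × 0.515 = 3.605 L·cmH2O.
× 0.098 J/(L·cmH2O) → 0.3533 J.

0.35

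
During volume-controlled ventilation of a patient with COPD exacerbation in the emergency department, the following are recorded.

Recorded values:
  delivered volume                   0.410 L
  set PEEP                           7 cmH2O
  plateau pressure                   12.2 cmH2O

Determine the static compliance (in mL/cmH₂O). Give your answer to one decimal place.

78.8

Cstat = Vt / (Pplat − PEEP) = 410 / (12.2 − 7) = 410 / 5.2 = 78.846 mL/cmH2O.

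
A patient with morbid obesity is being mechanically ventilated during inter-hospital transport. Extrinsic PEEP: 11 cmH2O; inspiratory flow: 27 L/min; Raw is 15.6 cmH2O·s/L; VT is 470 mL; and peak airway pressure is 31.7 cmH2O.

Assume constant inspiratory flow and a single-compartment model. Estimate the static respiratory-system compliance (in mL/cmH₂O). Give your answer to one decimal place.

Flow: 27 L/min ÷ 60 = 0.45 L/s.
Equation of motion (constant flow): PIP = Vt/C + R·V̇ + PEEP.
Vt/C = PIP − R·V̇ − PEEP = 31.7 − 15.6×0.45 − 11 = 31.7 − 7.02 − 11 = 13.68 cmH2O.
C = Vt / 13.68 = 470 / 13.68 = 34.357 mL/cmH2O.

34.4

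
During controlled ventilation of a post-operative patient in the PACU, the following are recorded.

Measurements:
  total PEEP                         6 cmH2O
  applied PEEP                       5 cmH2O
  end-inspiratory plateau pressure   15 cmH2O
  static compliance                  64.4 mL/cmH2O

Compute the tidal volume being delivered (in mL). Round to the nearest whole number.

580

End-expiratory occlusion gives total PEEP = 6 cmH2O (intrinsic PEEP = 6 − 5 = 1). Use total PEEP for the elastic gradient.
Vt = Cstat × (Pplat − PEEPtotal) = 64.4 × (15 − 6) = 64.4 × 9.0 = 579.6 mL.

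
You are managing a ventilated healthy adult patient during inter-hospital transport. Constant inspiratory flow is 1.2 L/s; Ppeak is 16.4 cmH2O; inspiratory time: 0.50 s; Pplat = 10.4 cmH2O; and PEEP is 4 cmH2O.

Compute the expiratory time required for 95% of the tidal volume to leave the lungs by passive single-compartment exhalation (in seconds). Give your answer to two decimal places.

1.40

Vt = flow × Ti = 1.2 L/s × 0.50 s × 1000 mL/L = 600.0 mL.
R = (PIP − Pplat)/V̇ = (16.4 − 10.4) / 1.2 = 6.0/1.2 = 5.0 cmH2O·s/L.
C = Vt/(Pplat − PEEP) = 600.0 / (10.4 − 4) = 600.0/6.4 = 93.75 mL/cmH2O.
τ = R × C = 5.0 × 0.09375 L/cmH2O = 0.4688 s.
t = −τ·ln(1 − 0.95) = −0.4688·ln(0.05) = 1.404 s.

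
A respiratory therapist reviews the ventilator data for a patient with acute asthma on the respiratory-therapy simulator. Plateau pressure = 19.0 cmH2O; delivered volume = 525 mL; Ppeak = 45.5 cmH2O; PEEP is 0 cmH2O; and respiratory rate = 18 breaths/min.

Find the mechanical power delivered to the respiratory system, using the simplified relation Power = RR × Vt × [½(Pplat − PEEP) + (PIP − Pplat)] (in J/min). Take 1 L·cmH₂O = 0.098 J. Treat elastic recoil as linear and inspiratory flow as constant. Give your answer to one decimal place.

33.3

Per-breath work = Vt × [½(Pplat−PEEP) + (PIP−Pplat)] = 0.525 × [0.5×19.0 + 26.5] = 0.525 × 36.0 = 18.9 L·cmH2O.
Power = 18 × 18.9 = 340.2 L·cmH2O/min.
× 0.098 J/(L·cmH2O) → 33.34 J/min.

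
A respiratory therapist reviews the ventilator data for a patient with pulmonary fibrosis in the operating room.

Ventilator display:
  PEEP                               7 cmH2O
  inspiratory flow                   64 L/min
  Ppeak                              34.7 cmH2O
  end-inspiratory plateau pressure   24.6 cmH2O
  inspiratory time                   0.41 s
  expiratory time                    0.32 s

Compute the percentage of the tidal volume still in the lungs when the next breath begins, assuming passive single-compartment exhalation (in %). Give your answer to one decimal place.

Flow: 64 L/min ÷ 60 = 1.0667 L/s.
Vt = flow × Ti = 1.0667 L/s × 0.41 s × 1000 mL/L = 437.35 mL.
R = (PIP − Pplat)/V̇ = (34.7 − 24.6) / 1.0667 = 10.1/1.0667 = 9.468 cmH2O·s/L.
C = Vt/(Pplat − PEEP) = 437.35 / (24.6 − 7) = 437.35/17.6 = 24.849 mL/cmH2O.
τ = R × C = 9.468 × 0.02485 L/cmH2O = 0.2353 s.
Fraction remaining at end-expiration = e^(−Te/τ) = e^(−0.32/0.2353) = 0.2567 → 25.67%.

25.7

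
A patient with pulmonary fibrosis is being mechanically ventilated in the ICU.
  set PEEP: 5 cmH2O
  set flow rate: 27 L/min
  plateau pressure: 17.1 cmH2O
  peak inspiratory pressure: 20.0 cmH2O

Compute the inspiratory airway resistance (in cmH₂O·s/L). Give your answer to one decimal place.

Flow: 27 L/min ÷ 60 = 0.45 L/s.
Raw = (PIP − Pplat) / flow = (20.0 − 17.1) / 0.45 = 2.9 / 0.45 = 6.444 cmH2O·s/L.

6.4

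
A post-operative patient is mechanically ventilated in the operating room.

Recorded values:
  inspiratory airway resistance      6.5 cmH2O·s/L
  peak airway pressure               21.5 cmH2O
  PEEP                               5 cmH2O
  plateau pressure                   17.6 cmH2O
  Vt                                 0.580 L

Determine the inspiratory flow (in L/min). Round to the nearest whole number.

flow = (PIP − Pplat) / Raw = (21.5 − 17.6) / 6.5 = 0.6 L/s × 60 = 36.0 L/min.

36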